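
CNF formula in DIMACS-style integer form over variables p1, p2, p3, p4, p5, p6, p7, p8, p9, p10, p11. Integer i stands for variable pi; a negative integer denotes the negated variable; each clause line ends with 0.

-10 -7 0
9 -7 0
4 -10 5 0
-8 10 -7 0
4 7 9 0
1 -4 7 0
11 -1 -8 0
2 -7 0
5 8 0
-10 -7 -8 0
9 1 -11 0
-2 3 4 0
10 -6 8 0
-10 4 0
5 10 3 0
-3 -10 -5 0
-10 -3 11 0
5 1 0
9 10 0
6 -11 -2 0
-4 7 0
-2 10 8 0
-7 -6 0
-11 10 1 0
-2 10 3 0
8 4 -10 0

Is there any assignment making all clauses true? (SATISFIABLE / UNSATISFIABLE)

SATISFIABLE

Pure literal: p9 appears only positively; assign p9 = True.
Branch on p1: take p1 = True.
Branch on p2: take p2 = False.
  then p7 is forced to False.
  then p4 is forced to False.
  then p10 is forced to False.
Branch on p3: take p3 = True.
For the remaining variables, p5 = True, p6 = False, p8 = False, p11 = False works.
So p1=True, p2=False, p3=True, p4=False, p5=True, p6=False, p7=False, p8=False, p9=True, p10=False, p11=False is a satisfying assignment.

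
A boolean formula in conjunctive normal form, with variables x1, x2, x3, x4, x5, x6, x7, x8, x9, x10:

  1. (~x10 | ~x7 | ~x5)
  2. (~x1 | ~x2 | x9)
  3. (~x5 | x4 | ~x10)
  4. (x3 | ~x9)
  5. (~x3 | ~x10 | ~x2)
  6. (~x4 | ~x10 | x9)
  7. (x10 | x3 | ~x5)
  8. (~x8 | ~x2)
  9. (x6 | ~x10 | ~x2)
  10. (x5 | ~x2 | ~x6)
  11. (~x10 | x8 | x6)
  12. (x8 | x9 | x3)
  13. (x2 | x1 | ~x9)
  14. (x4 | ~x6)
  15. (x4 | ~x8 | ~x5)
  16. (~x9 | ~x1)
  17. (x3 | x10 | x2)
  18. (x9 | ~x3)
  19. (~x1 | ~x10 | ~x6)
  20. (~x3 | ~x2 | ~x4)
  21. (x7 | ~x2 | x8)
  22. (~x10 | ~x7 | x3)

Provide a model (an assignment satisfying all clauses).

x1=T  x2=F  x3=F  x4=F  x5=F  x6=F  x7=F  x8=T  x9=F  x10=T

Branch on x1: take x1 = True.
  then x9 is forced to False.
  then x2 is forced to False.
  then x3 is forced to False.
  then x8 is forced to True.
  then x10 is forced to True.
  then x4 is forced to False.
  then x5 is forced to False.
  then x6 is forced to False.
  then x7 is forced to False.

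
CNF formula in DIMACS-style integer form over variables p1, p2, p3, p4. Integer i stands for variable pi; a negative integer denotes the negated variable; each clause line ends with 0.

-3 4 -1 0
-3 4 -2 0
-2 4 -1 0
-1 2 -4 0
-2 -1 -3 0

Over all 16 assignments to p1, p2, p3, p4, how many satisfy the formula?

9

Case analysis on p1 and p2:
  p1=1, p2=1: remaining (p3,p4) ∈ {(0,1)} — 1.
  p1=1, p2=0: remaining (p3,p4) ∈ {(0,0)} — 1.
  p1=0, p2=1: remaining (p3,p4) ∈ {(0,0); (0,1); (1,1)} — 3.
  p1=0, p2=0: remaining (p3,p4) ∈ {(0,0); (0,1); (1,0); (1,1)} — 4.
Total: 1 + 1 + 3 + 4 = 9.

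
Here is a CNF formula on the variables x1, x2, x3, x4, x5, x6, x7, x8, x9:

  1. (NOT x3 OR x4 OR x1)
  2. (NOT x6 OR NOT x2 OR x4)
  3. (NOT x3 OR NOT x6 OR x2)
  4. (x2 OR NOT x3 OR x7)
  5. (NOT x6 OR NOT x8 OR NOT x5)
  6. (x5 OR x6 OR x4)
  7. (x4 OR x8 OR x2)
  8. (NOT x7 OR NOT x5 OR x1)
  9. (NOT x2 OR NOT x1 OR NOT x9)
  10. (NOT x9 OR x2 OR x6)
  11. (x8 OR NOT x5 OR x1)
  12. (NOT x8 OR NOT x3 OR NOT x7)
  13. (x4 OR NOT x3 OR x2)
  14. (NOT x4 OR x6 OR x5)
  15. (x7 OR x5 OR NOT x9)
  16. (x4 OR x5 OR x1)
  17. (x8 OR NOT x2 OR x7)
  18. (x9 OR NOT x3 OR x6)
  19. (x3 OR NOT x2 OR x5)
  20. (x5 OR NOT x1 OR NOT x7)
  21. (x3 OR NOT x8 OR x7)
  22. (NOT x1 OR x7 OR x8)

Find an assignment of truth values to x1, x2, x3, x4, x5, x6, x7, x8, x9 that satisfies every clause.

x1=True  x2=False  x3=False  x4=True  x5=True  x6=False  x7=True  x8=False  x9=False

Check each clause:
  1. (x1 OR x4 OR NOT x3) — x1 is true.
  2. (NOT x2 OR x4 OR NOT x6) — NOT x6 is true.
  3. (NOT x3 OR x2 OR NOT x6) — NOT x6 is true.
  4. (x2 OR NOT x3 OR x7) — NOT x3 is true.
  5. (NOT x5 OR NOT x6 OR NOT x8) — NOT x8 is true.
  6. (x4 OR x5 OR x6) — x4 is true.
  7. (x8 OR x4 OR x2) — x4 is true.
  8. (x1 OR NOT x7 OR NOT x5) — x1 is true.
  9. (NOT x9 OR NOT x2 OR NOT x1) — NOT x2 is true.
  10. (x2 OR NOT x9 OR x6) — NOT x9 is true.
  11. (x1 OR NOT x5 OR x8) — x1 is true.
  12. (NOT x3 OR NOT x7 OR NOT x8) — NOT x8 is true.
  13. (x2 OR x4 OR NOT x3) — x4 is true.
  14. (NOT x4 OR x5 OR x6) — x5 is true.
  15. (x5 OR x7 OR NOT x9) — NOT x9 is true.
  16. (x1 OR x5 OR x4) — x1 is true.
  17. (x7 OR NOT x2 OR x8) — NOT x2 is true.
  18. (NOT x3 OR x9 OR x6) — NOT x3 is true.
  19. (x5 OR x3 OR NOT x2) — x5 is true.
  20. (NOT x7 OR x5 OR NOT x1) — x5 is true.
  21. (x7 OR NOT x8 OR x3) — NOT x8 is true.
  22. (NOT x1 OR x7 OR x8) — x7 is true.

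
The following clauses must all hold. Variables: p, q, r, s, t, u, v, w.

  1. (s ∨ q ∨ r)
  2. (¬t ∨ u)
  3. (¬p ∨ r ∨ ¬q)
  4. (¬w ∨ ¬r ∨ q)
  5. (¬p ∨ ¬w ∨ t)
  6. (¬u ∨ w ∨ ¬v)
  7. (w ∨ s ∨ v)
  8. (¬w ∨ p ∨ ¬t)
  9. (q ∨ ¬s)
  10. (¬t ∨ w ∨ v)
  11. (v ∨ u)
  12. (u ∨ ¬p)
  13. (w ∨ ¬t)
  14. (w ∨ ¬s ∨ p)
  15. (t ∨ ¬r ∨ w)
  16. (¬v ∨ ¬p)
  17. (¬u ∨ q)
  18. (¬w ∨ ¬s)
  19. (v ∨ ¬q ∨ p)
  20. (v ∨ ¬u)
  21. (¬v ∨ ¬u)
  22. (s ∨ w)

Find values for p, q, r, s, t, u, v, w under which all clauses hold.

Branch on p: take p = False.
Try q = True.
  then v is forced to True.
  then u is forced to False.
  then t is forced to False.
For the remaining variables, r = False, s = False, w = True works.
Check each clause:
  1. (q ∨ s ∨ r) — q is true.
  2. (¬t ∨ u) — ¬t is true.
  3. (r ∨ ¬p ∨ ¬q) — ¬p is true.
  4. (¬w ∨ q ∨ ¬r) — q is true.
  5. (t ∨ ¬w ∨ ¬p) — ¬p is true.
  6. (¬u ∨ w ∨ ¬v) — w is true.
  7. (s ∨ w ∨ v) — w is true.
  8. (¬t ∨ ¬w ∨ p) — ¬t is true.
  9. (q ∨ ¬s) — q is true.
  10. (¬t ∨ v ∨ w) — w is true.
  11. (u ∨ v) — v is true.
  12. (¬p ∨ u) — ¬p is true.
  13. (¬t ∨ w) — w is true.
  14. (w ∨ ¬s ∨ p) — w is true.
  15. (w ∨ t ∨ ¬r) — w is true.
  16. (¬v ∨ ¬p) — ¬p is true.
  17. (¬u ∨ q) — ¬u is true.
  18. (¬w ∨ ¬s) — ¬s is true.
  19. (p ∨ v ∨ ¬q) — v is true.
  20. (¬u ∨ v) — ¬u is true.
  21. (¬u ∨ ¬v) — ¬u is true.
  22. (w ∨ s) — w is true.

p=False, q=True, r=False, s=False, t=False, u=False, v=True, w=True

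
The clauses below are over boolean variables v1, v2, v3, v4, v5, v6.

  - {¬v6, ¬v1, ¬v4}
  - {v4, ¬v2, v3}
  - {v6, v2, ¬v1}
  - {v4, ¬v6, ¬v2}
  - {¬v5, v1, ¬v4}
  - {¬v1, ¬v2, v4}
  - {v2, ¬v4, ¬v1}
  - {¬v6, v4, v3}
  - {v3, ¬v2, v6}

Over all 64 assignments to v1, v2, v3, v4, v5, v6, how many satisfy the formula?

19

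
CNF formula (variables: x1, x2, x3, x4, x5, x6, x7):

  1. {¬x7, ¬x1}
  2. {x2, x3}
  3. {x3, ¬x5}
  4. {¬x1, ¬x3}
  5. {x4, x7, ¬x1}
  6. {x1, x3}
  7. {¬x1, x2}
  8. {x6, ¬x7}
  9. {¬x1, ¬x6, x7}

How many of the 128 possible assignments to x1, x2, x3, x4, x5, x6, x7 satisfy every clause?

25

Split on x1, then x3.
  x1=T, x3=T: a clause becomes empty — 0.
  x1=T, x3=F: remaining (x2,x4,x5,x6,x7) ∈ {(T,T,F,F,F)} — 1.
  x1=F, x3=T: x2, x4, x5 free; 3 ways for (x6,x7) × 2^3 = 24.
  x1=F, x3=F: a clause becomes empty — 0.
Total: 0 + 1 + 24 + 0 = 25.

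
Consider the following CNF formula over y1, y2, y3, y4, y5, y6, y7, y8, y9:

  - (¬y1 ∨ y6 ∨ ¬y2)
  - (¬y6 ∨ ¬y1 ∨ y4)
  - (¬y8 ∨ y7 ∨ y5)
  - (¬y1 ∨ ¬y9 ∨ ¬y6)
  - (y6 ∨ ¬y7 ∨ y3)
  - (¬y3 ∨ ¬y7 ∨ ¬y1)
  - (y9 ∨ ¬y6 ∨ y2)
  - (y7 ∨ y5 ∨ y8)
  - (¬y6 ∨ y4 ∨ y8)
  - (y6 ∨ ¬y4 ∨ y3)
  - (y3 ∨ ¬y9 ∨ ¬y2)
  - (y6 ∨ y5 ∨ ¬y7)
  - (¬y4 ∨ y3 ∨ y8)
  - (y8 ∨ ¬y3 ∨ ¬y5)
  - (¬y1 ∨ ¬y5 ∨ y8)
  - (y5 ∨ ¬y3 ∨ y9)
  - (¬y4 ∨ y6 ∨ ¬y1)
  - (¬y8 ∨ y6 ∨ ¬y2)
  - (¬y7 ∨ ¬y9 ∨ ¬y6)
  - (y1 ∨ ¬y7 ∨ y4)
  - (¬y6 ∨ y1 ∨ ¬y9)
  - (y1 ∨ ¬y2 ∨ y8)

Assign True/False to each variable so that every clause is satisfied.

y1=F  y2=T  y3=F  y4=T  y5=T  y6=T  y7=T  y8=T  y9=F

Check each clause:
  1. (¬y1 ∨ y6 ∨ ¬y2) — ¬y1 is true.
  2. (¬y1 ∨ y4 ∨ ¬y6) — y4 is true.
  3. (y5 ∨ y7 ∨ ¬y8) — y5 is true.
  4. (¬y1 ∨ ¬y6 ∨ ¬y9) — ¬y1 is true.
  5. (¬y7 ∨ y6 ∨ y3) — y6 is true.
  6. (¬y7 ∨ ¬y3 ∨ ¬y1) — ¬y3 is true.
  7. (¬y6 ∨ y2 ∨ y9) — y2 is true.
  8. (y8 ∨ y7 ∨ y5) — y8 is true.
  9. (¬y6 ∨ y8 ∨ y4) — y8 is true.
  10. (¬y4 ∨ y3 ∨ y6) — y6 is true.
  11. (y3 ∨ ¬y9 ∨ ¬y2) — ¬y9 is true.
  12. (¬y7 ∨ y5 ∨ y6) — y5 is true.
  13. (y8 ∨ ¬y4 ∨ y3) — y8 is true.
  14. (¬y3 ∨ y8 ∨ ¬y5) — y8 is true.
  15. (y8 ∨ ¬y5 ∨ ¬y1) — y8 is true.
  16. (y5 ∨ y9 ∨ ¬y3) — ¬y3 is true.
  17. (y6 ∨ ¬y1 ∨ ¬y4) — ¬y1 is true.
  18. (¬y2 ∨ y6 ∨ ¬y8) — y6 is true.
  19. (¬y6 ∨ ¬y7 ∨ ¬y9) — ¬y9 is true.
  20. (y4 ∨ ¬y7 ∨ y1) — y4 is true.
  21. (y1 ∨ ¬y6 ∨ ¬y9) — ¬y9 is true.
  22. (y1 ∨ ¬y2 ∨ y8) — y8 is true.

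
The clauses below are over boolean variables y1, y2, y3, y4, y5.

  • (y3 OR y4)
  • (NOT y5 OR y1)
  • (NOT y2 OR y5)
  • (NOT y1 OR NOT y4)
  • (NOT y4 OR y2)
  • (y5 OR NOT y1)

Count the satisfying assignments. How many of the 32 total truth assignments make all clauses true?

3

Satisfying assignments:
  y1=F y2=F y3=T y4=F y5=F
  y1=T y2=F y3=T y4=F y5=T
  y1=T y2=T y3=T y4=F y5=T
Count: 3.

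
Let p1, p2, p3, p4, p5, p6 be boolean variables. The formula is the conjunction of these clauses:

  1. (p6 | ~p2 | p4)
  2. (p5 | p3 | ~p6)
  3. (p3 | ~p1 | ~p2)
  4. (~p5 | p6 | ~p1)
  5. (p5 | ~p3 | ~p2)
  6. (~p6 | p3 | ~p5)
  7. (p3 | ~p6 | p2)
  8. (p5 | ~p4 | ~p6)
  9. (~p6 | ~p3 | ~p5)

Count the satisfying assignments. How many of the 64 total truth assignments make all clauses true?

17

Split on p6, then p3.
  p6=1, p3=1: remaining (p1,p2,p4,p5) ∈ {(0,0,0,0); (1,0,0,0)} — 2.
  p6=1, p3=0: a clause becomes empty — 0.
  p6=0, p3=1: 7 of the 16 assignments to (p1,p2,p4,p5) work.
  p6=0, p3=0: 8 of the 16 assignments to (p1,p2,p4,p5) work.
Total: 2 + 0 + 7 + 8 = 17.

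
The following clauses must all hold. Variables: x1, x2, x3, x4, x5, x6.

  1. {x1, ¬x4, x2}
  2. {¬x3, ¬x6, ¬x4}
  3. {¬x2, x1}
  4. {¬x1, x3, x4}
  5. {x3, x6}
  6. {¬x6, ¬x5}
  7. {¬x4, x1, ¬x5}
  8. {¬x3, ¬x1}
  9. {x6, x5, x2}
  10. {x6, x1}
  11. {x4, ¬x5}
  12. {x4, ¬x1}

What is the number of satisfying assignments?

Satisfying assignments:
  x1=F x2=F x3=F x4=F x5=F x6=T
  x1=F x2=F x3=T x4=F x5=F x6=T
  x1=T x2=F x3=F x4=T x5=F x6=T
  x1=T x2=T x3=F x4=T x5=F x6=T
Count: 4.

4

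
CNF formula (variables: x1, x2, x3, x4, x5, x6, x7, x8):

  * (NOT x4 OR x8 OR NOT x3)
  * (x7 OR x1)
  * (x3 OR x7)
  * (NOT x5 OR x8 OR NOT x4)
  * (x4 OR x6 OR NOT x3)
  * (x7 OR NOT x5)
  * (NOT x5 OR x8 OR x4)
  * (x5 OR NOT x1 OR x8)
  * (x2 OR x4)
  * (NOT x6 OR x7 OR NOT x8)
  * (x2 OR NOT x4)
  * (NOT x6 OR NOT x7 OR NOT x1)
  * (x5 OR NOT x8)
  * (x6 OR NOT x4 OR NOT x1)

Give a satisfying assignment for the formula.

x1=False, x2=True, x3=False, x4=True, x5=False, x6=False, x7=True, x8=False

Check each clause:
  1. (x8 OR NOT x3 OR NOT x4) — NOT x3 is true.
  2. (x1 OR x7) — x7 is true.
  3. (x7 OR x3) — x7 is true.
  4. (NOT x4 OR NOT x5 OR x8) — NOT x5 is true.
  5. (x4 OR x6 OR NOT x3) — x4 is true.
  6. (x7 OR NOT x5) — NOT x5 is true.
  7. (x4 OR NOT x5 OR x8) — NOT x5 is true.
  8. (NOT x1 OR x8 OR x5) — NOT x1 is true.
  9. (x4 OR x2) — x2 is true.
  10. (NOT x8 OR x7 OR NOT x6) — NOT x8 is true.
  11. (NOT x4 OR x2) — x2 is true.
  12. (NOT x1 OR NOT x6 OR NOT x7) — NOT x6 is true.
  13. (NOT x8 OR x5) — NOT x8 is true.
  14. (NOT x1 OR x6 OR NOT x4) — NOT x1 is true.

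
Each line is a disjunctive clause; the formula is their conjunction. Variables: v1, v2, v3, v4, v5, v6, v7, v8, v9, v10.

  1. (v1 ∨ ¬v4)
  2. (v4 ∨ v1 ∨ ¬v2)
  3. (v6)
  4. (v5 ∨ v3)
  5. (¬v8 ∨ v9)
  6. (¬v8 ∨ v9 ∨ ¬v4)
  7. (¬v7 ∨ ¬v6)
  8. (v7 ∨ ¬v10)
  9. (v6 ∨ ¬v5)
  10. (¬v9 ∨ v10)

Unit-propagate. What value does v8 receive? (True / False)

False

(v6) is a unit clause: v6 = True.
(¬v7 ∨ ¬v6) with v6 = True leaves only ¬v7, so v7 = False.
From (¬v10 ∨ v7) and v7 = False: v10 = False.
From (v10 ∨ ¬v9) and v10 = False: v9 = False.
From (v9 ∨ ¬v8) and v9 = False: v8 = False.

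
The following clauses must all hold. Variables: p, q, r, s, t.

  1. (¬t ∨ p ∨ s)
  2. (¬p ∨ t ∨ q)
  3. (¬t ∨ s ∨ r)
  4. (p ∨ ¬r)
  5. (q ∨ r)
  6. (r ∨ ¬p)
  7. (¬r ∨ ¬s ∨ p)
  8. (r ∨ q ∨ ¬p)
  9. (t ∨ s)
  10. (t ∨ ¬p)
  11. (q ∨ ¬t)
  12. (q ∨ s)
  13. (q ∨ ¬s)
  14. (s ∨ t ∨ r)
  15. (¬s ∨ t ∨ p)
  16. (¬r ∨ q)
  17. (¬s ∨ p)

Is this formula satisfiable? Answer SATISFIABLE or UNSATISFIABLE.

q occurs only positively in the remaining clauses — set q = True.
Set p = True and propagate.
  then r is forced to True.
  then t is forced to True.
s is now unconstrained; take s = True.
So p = T, q = T, r = T, s = T, t = T is a satisfying assignment.

SATISFIABLE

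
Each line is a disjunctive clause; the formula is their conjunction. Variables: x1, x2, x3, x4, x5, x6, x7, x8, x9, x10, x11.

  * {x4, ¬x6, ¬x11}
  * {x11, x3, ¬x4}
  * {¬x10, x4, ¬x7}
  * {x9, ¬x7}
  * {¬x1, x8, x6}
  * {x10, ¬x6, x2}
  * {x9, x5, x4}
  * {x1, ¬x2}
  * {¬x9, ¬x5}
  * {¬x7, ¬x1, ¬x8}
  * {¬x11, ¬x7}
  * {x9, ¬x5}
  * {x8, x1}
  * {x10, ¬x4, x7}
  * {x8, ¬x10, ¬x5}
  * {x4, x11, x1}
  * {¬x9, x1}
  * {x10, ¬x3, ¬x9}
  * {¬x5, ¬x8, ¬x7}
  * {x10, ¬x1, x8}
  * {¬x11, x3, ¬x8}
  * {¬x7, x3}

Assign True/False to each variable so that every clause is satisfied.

Set x1 = True and propagate.
Try x2 = False.
The remaining clauses are satisfied by x3 = False, x4 = False, x5 = False, x6 = True, x7 = False, x8 = True, x9 = True, x10 = True, x11 = False.

x1=True, x2=False, x3=False, x4=False, x5=False, x6=True, x7=False, x8=True, x9=True, x10=True, x11=False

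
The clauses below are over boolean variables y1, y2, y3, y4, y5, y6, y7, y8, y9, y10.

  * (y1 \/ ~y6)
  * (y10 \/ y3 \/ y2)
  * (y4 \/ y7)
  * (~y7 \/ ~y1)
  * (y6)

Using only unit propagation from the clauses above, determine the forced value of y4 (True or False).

(y6) is a unit clause: y6 = True.
(~y6 \/ y1): since y6 = True, the clause reduces to (y1). y1 = True.
(~y7 \/ ~y1): since y1 = True, the clause reduces to (~y7). y7 = False.
In (y4 \/ y7), y7 is now false; y4 must hold, so y4 = True.

True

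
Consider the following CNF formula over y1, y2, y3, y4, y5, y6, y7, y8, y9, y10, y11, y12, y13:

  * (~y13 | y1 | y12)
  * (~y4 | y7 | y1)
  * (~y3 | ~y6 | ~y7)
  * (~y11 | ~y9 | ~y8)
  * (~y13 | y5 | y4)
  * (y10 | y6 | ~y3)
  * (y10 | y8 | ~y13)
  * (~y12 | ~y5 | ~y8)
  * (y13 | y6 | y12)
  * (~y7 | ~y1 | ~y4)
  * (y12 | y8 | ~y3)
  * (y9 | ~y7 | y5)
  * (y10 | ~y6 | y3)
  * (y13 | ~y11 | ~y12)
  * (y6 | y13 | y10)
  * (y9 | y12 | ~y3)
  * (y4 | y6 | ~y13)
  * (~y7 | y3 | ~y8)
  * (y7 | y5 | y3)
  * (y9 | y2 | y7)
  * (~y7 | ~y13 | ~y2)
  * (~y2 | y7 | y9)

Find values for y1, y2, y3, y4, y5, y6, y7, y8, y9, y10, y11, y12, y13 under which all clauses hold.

y1=False  y2=True  y3=True  y4=False  y5=False  y6=False  y7=True  y8=False  y9=True  y10=True  y11=False  y12=True  y13=False

Check each clause:
  1. (y1 | ~y13 | y12) — ~y13 is true.
  2. (y1 | y7 | ~y4) — ~y4 is true.
  3. (~y3 | ~y6 | ~y7) — ~y6 is true.
  4. (~y11 | ~y9 | ~y8) — ~y8 is true.
  5. (y4 | y5 | ~y13) — ~y13 is true.
  6. (~y3 | y10 | y6) — y10 is true.
  7. (y10 | y8 | ~y13) — y10 is true.
  8. (~y5 | ~y12 | ~y8) — ~y8 is true.
  9. (y13 | y12 | y6) — y12 is true.
  10. (~y1 | ~y4 | ~y7) — ~y4 is true.
  11. (y8 | y12 | ~y3) — y12 is true.
  12. (y9 | y5 | ~y7) — y9 is true.
  13. (y3 | ~y6 | y10) — y3 is true.
  14. (y13 | ~y12 | ~y11) — ~y11 is true.
  15. (y13 | y10 | y6) — y10 is true.
  16. (y9 | ~y3 | y12) — y9 is true.
  17. (y6 | ~y13 | y4) — ~y13 is true.
  18. (~y8 | ~y7 | y3) — ~y8 is true.
  19. (y5 | y3 | y7) — y3 is true.
  20. (y7 | y9 | y2) — y9 is true.
  21. (~y2 | ~y7 | ~y13) — ~y13 is true.
  22. (~y2 | y9 | y7) — y9 is true.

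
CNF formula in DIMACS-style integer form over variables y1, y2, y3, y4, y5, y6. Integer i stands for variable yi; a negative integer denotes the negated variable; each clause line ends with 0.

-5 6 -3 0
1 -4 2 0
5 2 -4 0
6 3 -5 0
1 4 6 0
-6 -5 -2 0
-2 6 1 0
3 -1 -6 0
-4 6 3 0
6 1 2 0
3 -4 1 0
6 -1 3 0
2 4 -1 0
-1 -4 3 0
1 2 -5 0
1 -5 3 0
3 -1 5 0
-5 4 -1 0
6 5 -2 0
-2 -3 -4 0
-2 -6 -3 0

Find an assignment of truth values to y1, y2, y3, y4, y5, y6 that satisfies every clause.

y1 = True, y2 = False, y3 = True, y4 = True, y5 = True, y6 = True

Check each clause:
  1. (NOT y5 OR y6 OR NOT y3) — y6 is true.
  2. (y2 OR NOT y4 OR y1) — y1 is true.
  3. (NOT y4 OR y2 OR y5) — y5 is true.
  4. (y6 OR NOT y5 OR y3) — y3 is true.
  5. (y6 OR y1 OR y4) — y1 is true.
  6. (NOT y2 OR NOT y5 OR NOT y6) — NOT y2 is true.
  7. (y6 OR NOT y2 OR y1) — y1 is true.
  8. (NOT y1 OR y3 OR NOT y6) — y3 is true.
  9. (y3 OR NOT y4 OR y6) — y3 is true.
  10. (y2 OR y6 OR y1) — y1 is true.
  11. (NOT y4 OR y3 OR y1) — y1 is true.
  12. (y3 OR NOT y1 OR y6) — y3 is true.
  13. (y2 OR y4 OR NOT y1) — y4 is true.
  14. (y3 OR NOT y1 OR NOT y4) — y3 is true.
  15. (NOT y5 OR y2 OR y1) — y1 is true.
  16. (y1 OR NOT y5 OR y3) — y1 is true.
  17. (y3 OR NOT y1 OR y5) — y3 is true.
  18. (y4 OR NOT y1 OR NOT y5) — y4 is true.
  19. (y5 OR NOT y2 OR y6) — y5 is true.
  20. (NOT y2 OR NOT y3 OR NOT y4) — NOT y2 is true.
  21. (NOT y6 OR NOT y3 OR NOT y2) — NOT y2 is true.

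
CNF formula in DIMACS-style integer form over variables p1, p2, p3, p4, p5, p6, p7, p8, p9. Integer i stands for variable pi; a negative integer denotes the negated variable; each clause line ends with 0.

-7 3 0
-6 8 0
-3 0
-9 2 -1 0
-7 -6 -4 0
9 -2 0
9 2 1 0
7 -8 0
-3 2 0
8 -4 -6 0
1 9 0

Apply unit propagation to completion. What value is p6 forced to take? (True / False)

False

Unit clause (~p3) sets p3 = False.
(p3 \/ ~p7) with p3 = False leaves only ~p7, so p7 = False.
(p7 \/ ~p8) with p7 = False leaves only ~p8, so p8 = False.
From (~p6 \/ p8) and p8 = False: p6 = False.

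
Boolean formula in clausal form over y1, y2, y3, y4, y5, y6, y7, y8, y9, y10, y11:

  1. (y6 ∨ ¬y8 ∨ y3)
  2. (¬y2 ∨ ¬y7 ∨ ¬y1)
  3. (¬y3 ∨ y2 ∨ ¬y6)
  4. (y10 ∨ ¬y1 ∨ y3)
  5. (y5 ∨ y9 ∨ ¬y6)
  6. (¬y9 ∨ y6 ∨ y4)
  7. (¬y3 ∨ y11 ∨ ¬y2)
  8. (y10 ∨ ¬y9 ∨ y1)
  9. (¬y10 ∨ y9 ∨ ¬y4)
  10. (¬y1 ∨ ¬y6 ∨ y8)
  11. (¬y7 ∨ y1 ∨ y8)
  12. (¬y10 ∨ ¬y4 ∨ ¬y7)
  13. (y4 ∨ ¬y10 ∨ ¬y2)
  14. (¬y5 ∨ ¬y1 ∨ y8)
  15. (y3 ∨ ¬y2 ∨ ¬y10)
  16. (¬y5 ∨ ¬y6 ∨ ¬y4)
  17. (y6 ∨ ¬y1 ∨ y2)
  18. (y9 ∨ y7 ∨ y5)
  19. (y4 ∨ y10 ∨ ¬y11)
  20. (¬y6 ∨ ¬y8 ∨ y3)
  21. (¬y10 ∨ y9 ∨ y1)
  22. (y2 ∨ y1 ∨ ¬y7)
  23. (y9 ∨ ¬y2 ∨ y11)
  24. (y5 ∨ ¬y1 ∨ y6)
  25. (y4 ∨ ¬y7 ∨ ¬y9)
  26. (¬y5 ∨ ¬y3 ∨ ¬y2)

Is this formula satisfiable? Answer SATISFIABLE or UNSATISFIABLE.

SATISFIABLE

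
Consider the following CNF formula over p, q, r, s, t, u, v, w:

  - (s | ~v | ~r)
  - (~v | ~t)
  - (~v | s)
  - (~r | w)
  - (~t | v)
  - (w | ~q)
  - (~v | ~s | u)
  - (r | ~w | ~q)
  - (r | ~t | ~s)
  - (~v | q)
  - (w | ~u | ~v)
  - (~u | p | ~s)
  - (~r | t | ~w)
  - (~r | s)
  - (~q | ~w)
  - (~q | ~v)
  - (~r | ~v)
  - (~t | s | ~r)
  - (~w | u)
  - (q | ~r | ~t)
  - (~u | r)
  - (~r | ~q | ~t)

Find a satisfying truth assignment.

p = 0  q = 0  r = 0  s = 0  t = 0  u = 0  v = 0  w = 0

Try p = False.
Set q = False and propagate.
  then v is forced to False.
  then t is forced to False.
The remaining clauses are satisfied by r = False, s = False, u = False, w = False.
Every clause has at least one true literal under this assignment.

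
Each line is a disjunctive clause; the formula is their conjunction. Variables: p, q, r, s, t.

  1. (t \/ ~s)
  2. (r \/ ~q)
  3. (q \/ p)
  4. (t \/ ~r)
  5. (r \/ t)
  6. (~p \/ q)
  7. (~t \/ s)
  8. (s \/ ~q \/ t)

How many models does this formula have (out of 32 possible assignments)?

2

Satisfying assignments:
  p=F q=T r=T s=T t=T
  p=T q=T r=T s=T t=T
That's 2 in total.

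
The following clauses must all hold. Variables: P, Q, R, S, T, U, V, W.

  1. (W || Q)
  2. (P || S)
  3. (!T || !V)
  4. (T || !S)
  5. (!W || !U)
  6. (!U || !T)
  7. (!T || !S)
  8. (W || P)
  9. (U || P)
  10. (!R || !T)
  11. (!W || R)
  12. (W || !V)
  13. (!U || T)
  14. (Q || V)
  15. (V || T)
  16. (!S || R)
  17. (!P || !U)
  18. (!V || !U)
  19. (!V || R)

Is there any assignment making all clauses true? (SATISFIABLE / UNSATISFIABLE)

Q occurs only positively in the remaining clauses — set Q = True.
Set P = True and propagate.
  then U is forced to False.
For the remaining variables, R = False, S = False, T = True, V = False, W = False works.
Every clause has at least one true literal under this assignment.
So P=1, Q=1, R=0, S=0, T=1, U=0, V=0, W=0 is a satisfying assignment.

SATISFIABLE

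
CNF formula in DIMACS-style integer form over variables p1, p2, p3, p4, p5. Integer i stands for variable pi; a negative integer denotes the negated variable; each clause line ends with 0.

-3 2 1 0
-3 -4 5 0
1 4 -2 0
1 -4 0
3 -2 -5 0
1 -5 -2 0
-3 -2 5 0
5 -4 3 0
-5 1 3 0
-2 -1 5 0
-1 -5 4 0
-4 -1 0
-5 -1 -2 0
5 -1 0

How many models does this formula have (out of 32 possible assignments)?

Satisfying assignments:
  p1=0 p2=0 p3=0 p4=0 p5=0
Count: 1.

1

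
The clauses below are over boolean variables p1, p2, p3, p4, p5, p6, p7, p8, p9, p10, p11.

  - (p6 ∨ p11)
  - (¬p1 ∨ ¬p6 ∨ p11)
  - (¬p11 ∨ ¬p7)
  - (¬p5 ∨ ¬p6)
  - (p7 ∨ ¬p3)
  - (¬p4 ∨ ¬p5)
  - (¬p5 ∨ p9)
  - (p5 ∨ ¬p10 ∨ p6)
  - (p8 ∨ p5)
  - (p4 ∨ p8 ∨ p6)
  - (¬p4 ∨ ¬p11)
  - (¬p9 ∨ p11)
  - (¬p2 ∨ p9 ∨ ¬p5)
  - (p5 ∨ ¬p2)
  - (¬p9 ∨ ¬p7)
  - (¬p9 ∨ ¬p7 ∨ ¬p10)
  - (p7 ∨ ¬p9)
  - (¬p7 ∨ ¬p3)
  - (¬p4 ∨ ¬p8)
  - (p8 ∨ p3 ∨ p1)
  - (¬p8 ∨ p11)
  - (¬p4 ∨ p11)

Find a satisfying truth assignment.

p2 occurs only negated in the remaining clauses — set p2 = False.
Set p1 = False and propagate.
Set p3 = False and propagate.
  then p8 is forced to True.
  then p4 is forced to False.
  then p11 is forced to True.
  then p7 is forced to False.
  then p9 is forced to False.
  then p5 is forced to False.
The remaining clauses are satisfied by p6 = True, p10 = True.
Every clause has at least one true literal under this assignment.

p1=0, p2=0, p3=0, p4=0, p5=0, p6=1, p7=0, p8=1, p9=0, p10=1, p11=1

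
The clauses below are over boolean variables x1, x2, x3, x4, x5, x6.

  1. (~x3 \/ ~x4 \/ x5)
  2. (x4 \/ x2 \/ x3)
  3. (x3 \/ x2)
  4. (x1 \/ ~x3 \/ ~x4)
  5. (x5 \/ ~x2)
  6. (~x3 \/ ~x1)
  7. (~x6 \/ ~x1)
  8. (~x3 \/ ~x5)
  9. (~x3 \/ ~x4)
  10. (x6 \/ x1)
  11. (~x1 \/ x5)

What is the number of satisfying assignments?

5

The models are:
  x1=0 x2=0 x3=1 x4=0 x5=0 x6=1
  x1=0 x2=1 x3=0 x4=0 x5=1 x6=1
  x1=0 x2=1 x3=0 x4=1 x5=1 x6=1
  x1=1 x2=1 x3=0 x4=0 x5=1 x6=0
  x1=1 x2=1 x3=0 x4=1 x5=1 x6=0
Count: 5.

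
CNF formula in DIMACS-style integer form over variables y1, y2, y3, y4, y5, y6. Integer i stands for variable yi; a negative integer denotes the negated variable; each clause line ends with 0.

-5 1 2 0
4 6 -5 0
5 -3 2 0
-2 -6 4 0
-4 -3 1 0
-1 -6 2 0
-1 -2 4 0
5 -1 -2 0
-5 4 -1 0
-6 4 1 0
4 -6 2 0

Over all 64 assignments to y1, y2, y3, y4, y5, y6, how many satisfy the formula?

Split on y1, then y2.
  y1=1, y2=1: remaining (y3,y4,y5,y6) ∈ {(0,1,1,0); (0,1,1,1); (1,1,1,0); (1,1,1,1)} — 4.
  y1=1, y2=0: remaining (y3,y4,y5,y6) ∈ {(0,0,0,0); (0,1,0,0); (0,1,1,0); (1,1,1,0)} — 4.
  y1=0, y2=1: 6 of the 16 assignments to (y3,y4,y5,y6) work.
  y1=0, y2=0: remaining (y3,y4,y5,y6) ∈ {(0,0,0,0); (0,1,0,0); (0,1,0,1)} — 3.
Total: 4 + 4 + 6 + 3 = 17.

17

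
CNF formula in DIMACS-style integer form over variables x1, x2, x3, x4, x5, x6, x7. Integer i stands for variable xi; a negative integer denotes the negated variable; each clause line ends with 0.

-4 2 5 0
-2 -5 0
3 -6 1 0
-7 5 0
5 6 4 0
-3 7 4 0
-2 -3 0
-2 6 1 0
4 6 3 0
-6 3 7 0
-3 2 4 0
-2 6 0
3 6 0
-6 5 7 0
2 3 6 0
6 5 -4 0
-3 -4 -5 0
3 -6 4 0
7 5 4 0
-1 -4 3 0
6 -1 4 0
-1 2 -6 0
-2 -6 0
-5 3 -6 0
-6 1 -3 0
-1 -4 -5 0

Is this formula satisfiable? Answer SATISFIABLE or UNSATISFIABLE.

UNSATISFIABLE

x6 = True:
  propagation gives x2=False, x1=False, x3=True; an empty clause results — contradiction.
x6 = False:
  propagation gives x2=False, x3=True, x4=True, x5=True; an empty clause results — contradiction.
Every branch closes, so no satisfying assignment exists.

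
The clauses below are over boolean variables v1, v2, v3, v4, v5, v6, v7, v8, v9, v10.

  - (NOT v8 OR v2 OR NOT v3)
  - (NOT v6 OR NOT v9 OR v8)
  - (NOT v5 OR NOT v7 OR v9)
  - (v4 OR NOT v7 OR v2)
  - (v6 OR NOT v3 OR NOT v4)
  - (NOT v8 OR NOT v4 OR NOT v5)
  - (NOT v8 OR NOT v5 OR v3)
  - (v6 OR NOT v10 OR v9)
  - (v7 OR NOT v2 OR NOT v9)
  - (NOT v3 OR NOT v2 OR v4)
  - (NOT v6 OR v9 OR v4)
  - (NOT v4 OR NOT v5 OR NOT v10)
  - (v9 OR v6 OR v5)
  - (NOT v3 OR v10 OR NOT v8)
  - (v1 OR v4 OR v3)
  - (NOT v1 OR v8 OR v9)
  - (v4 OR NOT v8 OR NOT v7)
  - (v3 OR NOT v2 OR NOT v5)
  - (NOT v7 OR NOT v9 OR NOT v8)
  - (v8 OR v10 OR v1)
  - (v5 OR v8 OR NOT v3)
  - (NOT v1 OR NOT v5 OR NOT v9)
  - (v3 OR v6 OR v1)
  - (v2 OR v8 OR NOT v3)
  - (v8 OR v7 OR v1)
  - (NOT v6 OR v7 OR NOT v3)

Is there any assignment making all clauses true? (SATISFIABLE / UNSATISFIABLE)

Branch on v1: take v1 = True.
Set v2 = False and propagate.
The remaining clauses are satisfied by v3 = False, v4 = False, v5 = False, v6 = True, v7 = False, v8 = True, v9 = True, v10 = True.
Every clause has at least one true literal under this assignment.
So v1=T  v2=F  v3=F  v4=F  v5=F  v6=T  v7=F  v8=T  v9=T  v10=T is a satisfying assignment.

SATISFIABLE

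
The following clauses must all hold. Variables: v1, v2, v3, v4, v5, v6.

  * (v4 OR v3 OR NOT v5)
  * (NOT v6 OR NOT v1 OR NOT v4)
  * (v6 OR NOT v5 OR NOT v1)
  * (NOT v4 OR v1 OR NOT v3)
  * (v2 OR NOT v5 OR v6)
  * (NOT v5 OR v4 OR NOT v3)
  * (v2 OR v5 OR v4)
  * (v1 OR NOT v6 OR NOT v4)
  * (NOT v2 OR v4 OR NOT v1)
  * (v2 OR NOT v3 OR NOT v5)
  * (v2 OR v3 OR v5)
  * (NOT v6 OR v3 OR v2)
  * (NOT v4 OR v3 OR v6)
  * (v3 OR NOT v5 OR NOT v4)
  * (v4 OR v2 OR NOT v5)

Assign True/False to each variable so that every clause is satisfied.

v1=F, v2=T, v3=F, v4=F, v5=F, v6=F

Check each clause:
  1. (v3 OR NOT v5 OR v4) — NOT v5 is true.
  2. (NOT v1 OR NOT v6 OR NOT v4) — NOT v6 is true.
  3. (v6 OR NOT v1 OR NOT v5) — NOT v5 is true.
  4. (NOT v4 OR v1 OR NOT v3) — NOT v4 is true.
  5. (v2 OR NOT v5 OR v6) — v2 is true.
  6. (v4 OR NOT v5 OR NOT v3) — NOT v5 is true.
  7. (v4 OR v2 OR v5) — v2 is true.
  8. (NOT v6 OR v1 OR NOT v4) — NOT v6 is true.
  9. (NOT v2 OR v4 OR NOT v1) — NOT v1 is true.
  10. (NOT v5 OR v2 OR NOT v3) — v2 is true.
  11. (v5 OR v2 OR v3) — v2 is true.
  12. (v2 OR NOT v6 OR v3) — NOT v6 is true.
  13. (NOT v4 OR v3 OR v6) — NOT v4 is true.
  14. (NOT v5 OR v3 OR NOT v4) — NOT v4 is true.
  15. (NOT v5 OR v4 OR v2) — v2 is true.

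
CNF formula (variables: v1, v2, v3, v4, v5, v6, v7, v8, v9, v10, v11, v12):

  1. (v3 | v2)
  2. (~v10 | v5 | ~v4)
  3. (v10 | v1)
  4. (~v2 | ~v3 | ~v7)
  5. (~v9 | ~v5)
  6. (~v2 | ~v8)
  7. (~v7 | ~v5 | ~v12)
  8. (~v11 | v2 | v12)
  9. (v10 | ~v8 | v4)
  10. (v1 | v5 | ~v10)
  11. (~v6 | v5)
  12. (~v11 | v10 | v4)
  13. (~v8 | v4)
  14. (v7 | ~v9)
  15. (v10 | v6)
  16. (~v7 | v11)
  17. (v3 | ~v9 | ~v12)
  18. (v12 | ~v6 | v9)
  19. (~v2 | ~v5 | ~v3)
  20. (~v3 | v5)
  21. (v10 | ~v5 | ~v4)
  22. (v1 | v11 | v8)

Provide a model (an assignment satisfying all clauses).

Try v1 = False.
  then v10 is forced to True.
  then v5 is forced to True.
  then v9 is forced to False.
For the remaining variables, v2 = True, v3 = False, v4 = False, v6 = False, v7 = False, v8 = False, v11 = True, v12 = True works.
Every clause has at least one true literal under this assignment.

v1 = 0, v2 = 1, v3 = 0, v4 = 0, v5 = 1, v6 = 0, v7 = 0, v8 = 0, v9 = 0, v10 = 1, v11 = 1, v12 = 1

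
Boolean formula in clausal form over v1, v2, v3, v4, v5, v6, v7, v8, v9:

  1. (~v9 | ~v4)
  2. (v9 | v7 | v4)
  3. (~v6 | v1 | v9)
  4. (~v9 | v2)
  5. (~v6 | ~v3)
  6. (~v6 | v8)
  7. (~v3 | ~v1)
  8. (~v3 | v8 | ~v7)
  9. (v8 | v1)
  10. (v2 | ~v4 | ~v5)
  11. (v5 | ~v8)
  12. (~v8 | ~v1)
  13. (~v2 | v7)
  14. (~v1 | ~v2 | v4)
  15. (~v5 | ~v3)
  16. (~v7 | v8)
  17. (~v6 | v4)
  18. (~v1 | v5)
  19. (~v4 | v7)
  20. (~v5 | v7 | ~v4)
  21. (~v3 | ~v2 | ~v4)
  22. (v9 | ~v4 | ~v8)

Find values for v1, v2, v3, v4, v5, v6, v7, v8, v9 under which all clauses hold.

v1=False, v2=True, v3=False, v4=False, v5=True, v6=False, v7=True, v8=True, v9=True

v3 occurs only negated in the remaining clauses — set v3 = False.
v6 occurs only negated in the remaining clauses — set v6 = False.
Set v1 = False and propagate.
  then v8 is forced to True.
  then v5 is forced to True.
The remaining clauses are satisfied by v2 = True, v4 = False, v7 = True, v9 = True.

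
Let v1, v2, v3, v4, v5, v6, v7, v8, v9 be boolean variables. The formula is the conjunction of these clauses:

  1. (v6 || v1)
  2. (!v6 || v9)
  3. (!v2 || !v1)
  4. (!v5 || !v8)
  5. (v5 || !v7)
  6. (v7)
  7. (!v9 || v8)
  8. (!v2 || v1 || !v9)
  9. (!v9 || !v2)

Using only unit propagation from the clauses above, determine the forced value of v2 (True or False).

(v7) stands alone — v7 = True.
(!v7 || v5): since v7 = True, the clause reduces to (v5). v5 = True.
In (!v8 || !v5), !v5 is now false; !v8 must hold, so v8 = False.
(!v9 || v8) with v8 = False leaves only !v9, so v9 = False.
From (!v6 || v9) and v9 = False: v6 = False.
In (v1 || v6), v6 is now false; v1 must hold, so v1 = True.
From (!v1 || !v2) and v1 = True: v2 = False.

False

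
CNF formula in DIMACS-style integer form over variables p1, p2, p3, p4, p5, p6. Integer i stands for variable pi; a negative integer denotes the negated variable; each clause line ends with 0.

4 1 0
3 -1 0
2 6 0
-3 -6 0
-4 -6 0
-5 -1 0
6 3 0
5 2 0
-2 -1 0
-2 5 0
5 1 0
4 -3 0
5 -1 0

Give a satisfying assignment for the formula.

p1=False, p2=True, p3=True, p4=True, p5=True, p6=False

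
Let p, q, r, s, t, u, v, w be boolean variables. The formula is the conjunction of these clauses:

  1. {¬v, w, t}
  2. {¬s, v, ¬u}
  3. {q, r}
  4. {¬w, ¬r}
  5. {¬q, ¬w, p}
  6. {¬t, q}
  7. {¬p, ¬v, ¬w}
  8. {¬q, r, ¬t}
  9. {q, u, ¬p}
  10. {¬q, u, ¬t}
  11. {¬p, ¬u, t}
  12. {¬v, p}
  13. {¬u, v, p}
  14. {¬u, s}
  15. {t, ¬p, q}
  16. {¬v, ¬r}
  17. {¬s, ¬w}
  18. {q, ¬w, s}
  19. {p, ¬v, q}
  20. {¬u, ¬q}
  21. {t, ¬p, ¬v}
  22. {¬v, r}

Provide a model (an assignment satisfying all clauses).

p=0, q=1, r=0, s=0, t=0, u=0, v=0, w=0

Check each clause:
  1. {t, w, ¬v} — ¬v is true.
  2. {¬u, v, ¬s} — ¬u is true.
  3. {r, q} — q is true.
  4. {¬r, ¬w} — ¬w is true.
  5. {p, ¬w, ¬q} — ¬w is true.
  6. {¬t, q} — q is true.
  7. {¬w, ¬v, ¬p} — ¬w is true.
  8. {¬t, r, ¬q} — ¬t is true.
  9. {q, ¬p, u} — q is true.
  10. {u, ¬q, ¬t} — ¬t is true.
  11. {¬p, ¬u, t} — ¬u is true.
  12. {p, ¬v} — ¬v is true.
  13. {v, ¬u, p} — ¬u is true.
  14. {s, ¬u} — ¬u is true.
  15. {t, q, ¬p} — q is true.
  16. {¬r, ¬v} — ¬v is true.
  17. {¬w, ¬s} — ¬w is true.
  18. {s, q, ¬w} — ¬w is true.
  19. {q, p, ¬v} — ¬v is true.
  20. {¬u, ¬q} — ¬u is true.
  21. {¬p, t, ¬v} — ¬v is true.
  22. {¬v, r} — ¬v is true.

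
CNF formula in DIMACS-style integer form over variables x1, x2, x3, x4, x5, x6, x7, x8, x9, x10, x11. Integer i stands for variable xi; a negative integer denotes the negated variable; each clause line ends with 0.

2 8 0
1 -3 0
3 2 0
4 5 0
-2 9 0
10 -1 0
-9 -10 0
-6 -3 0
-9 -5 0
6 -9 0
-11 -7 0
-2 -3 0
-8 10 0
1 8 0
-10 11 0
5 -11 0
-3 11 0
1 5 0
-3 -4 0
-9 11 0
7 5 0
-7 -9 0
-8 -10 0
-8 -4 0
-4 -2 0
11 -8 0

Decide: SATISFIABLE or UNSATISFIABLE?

UNSATISFIABLE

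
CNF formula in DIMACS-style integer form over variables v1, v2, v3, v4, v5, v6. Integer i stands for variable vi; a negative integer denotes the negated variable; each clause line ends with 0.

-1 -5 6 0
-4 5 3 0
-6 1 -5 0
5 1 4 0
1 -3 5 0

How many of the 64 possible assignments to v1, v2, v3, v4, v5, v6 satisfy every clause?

Split on v5, then v1.
  v5=1, v1=1: forces v6=1; v2, v3, v4 free → 2^3 = 8.
  v5=1, v1=0: forces v6=0; v2, v3, v4 free → 2^3 = 8.
  v5=0, v1=1: v2, v6 free; 3 ways for (v3,v4) × 2^2 = 12.
  v5=0, v1=0: a clause becomes empty — 0.
Total: 8 + 8 + 12 + 0 = 28.

28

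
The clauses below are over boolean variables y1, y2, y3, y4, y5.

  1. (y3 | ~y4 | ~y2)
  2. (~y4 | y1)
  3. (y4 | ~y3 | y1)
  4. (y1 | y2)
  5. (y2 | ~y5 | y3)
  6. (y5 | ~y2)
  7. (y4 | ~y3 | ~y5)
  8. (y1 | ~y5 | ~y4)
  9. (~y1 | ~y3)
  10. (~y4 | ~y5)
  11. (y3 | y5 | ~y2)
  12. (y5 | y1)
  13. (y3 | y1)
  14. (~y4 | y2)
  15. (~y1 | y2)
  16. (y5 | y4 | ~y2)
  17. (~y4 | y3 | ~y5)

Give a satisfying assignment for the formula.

y1=T, y2=T, y3=F, y4=F, y5=T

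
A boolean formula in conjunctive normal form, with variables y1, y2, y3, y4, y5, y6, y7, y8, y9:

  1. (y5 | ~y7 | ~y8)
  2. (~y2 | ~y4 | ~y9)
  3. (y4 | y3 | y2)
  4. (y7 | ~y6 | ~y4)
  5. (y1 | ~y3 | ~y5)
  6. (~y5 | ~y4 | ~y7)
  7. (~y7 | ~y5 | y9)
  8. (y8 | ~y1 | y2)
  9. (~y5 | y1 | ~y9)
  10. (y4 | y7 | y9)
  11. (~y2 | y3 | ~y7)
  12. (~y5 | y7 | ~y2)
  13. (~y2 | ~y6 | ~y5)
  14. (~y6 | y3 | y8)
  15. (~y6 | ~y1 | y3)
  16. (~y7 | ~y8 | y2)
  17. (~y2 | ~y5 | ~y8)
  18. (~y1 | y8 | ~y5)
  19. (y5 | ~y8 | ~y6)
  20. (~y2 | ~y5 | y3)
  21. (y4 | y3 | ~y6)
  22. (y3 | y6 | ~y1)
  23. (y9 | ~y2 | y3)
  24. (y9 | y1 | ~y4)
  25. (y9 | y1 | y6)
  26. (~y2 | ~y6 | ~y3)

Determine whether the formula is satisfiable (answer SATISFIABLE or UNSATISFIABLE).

Try y1 = True.
The remaining clauses are satisfied by y2 = True, y3 = True, y4 = True, y5 = False, y6 = False, y7 = False, y8 = False, y9 = False.
So y1=T, y2=T, y3=T, y4=T, y5=F, y6=F, y7=F, y8=F, y9=F is a satisfying assignment.

SATISFIABLE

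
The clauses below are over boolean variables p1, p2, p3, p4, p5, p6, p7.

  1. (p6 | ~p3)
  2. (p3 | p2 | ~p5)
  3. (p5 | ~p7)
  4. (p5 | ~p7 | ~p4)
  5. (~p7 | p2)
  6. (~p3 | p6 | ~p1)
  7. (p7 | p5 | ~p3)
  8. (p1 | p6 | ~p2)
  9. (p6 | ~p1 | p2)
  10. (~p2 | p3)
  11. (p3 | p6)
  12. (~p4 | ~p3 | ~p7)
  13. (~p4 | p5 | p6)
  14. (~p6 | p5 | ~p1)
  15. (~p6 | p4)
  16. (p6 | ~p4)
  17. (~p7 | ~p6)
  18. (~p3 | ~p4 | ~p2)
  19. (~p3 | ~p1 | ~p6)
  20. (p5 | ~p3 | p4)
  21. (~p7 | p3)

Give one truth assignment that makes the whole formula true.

p1=F  p2=F  p3=F  p4=T  p5=F  p6=T  p7=F

Check each clause:
  1. (p6 | ~p3) — ~p3 is true.
  2. (~p5 | p2 | p3) — ~p5 is true.
  3. (p5 | ~p7) — ~p7 is true.
  4. (p5 | ~p7 | ~p4) — ~p7 is true.
  5. (~p7 | p2) — ~p7 is true.
  6. (p6 | ~p1 | ~p3) — ~p3 is true.
  7. (p7 | ~p3 | p5) — ~p3 is true.
  8. (p1 | p6 | ~p2) — ~p2 is true.
  9. (~p1 | p6 | p2) — p6 is true.
  10. (p3 | ~p2) — ~p2 is true.
  11. (p6 | p3) — p6 is true.
  12. (~p7 | ~p3 | ~p4) — ~p7 is true.
  13. (p6 | p5 | ~p4) — p6 is true.
  14. (p5 | ~p6 | ~p1) — ~p1 is true.
  15. (~p6 | p4) — p4 is true.
  16. (~p4 | p6) — p6 is true.
  17. (~p7 | ~p6) — ~p7 is true.
  18. (~p3 | ~p4 | ~p2) — ~p3 is true.
  19. (~p1 | ~p3 | ~p6) — ~p3 is true.
  20. (~p3 | p5 | p4) — p4 is true.
  21. (p3 | ~p7) — ~p7 is true.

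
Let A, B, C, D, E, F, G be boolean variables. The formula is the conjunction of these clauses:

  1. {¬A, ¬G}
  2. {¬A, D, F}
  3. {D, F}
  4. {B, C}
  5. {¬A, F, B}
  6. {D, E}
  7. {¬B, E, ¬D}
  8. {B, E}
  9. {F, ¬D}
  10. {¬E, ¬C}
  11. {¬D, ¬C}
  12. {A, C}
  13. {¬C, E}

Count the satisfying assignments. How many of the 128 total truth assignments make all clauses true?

2

The models are:
  A=T B=T C=F D=F E=T F=T G=F
  A=T B=T C=F D=T E=T F=T G=F
That's 2 in total.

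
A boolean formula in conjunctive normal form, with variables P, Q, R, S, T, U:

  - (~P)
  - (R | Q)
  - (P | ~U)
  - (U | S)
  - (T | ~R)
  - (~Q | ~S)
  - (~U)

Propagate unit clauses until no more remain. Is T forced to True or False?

True

Unit clause (~P) sets P = False.
From (P | ~U) and P = False: U = False.
(U | S): since U = False, the clause reduces to (S). S = True.
(~Q | ~S): since S = True, the clause reduces to (~Q). Q = False.
From (R | Q) and Q = False: R = True.
In (T | ~R), ~R is now false; T must hold, so T = True.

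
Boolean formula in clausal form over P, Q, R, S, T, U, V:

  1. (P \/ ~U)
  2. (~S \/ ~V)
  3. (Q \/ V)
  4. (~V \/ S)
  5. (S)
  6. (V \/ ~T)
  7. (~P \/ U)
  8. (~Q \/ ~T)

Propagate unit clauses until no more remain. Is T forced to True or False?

(S) stands alone — S = True.
(~V \/ ~S) with S = True leaves only ~V, so V = False.
From (V \/ Q) and V = False: Q = True.
(V \/ ~T): since V = False, the clause reduces to (~T). T = False.

False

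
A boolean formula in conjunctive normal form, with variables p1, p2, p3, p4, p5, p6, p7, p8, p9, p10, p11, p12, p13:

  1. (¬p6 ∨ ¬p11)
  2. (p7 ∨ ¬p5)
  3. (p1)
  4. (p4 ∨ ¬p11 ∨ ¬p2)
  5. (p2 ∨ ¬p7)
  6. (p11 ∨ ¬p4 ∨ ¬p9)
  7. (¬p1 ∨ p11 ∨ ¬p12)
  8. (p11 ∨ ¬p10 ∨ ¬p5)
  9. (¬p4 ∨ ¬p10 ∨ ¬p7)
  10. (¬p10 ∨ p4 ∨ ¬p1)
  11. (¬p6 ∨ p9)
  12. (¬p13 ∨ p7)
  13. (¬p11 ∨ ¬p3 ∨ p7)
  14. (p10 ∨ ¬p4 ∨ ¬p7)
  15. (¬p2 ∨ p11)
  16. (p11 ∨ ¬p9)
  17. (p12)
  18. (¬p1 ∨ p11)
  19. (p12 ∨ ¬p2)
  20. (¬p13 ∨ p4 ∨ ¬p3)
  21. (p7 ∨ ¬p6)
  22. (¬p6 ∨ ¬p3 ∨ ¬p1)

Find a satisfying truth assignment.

The clause (p1) is unit: p1 must be True.
The clause (p12) is unit: p12 must be True.
(p11) is a unit clause, so p11 = True.
(¬p6) is a unit clause, so p6 = False.
Pure literal: p3 appears only negated; assign p3 = False.
Pure literal: p5 appears only negated; assign p5 = False.
Try p2 = True.
  then p4 is forced to True.
Set p7 = False and propagate.
  then p13 is forced to False.
p8, p9, p10 are now unconstrained; take p8 = True, p9 = True, p10 = True.

p1=T, p2=T, p3=F, p4=T, p5=F, p6=F, p7=F, p8=T, p9=T, p10=T, p11=T, p12=T, p13=F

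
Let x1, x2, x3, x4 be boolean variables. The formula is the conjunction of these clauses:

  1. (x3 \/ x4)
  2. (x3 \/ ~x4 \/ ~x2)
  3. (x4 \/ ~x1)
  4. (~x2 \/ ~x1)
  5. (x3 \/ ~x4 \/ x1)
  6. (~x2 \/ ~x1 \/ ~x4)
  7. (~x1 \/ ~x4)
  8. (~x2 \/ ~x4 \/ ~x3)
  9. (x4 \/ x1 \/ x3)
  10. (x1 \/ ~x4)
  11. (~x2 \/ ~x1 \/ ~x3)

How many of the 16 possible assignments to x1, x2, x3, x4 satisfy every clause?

Satisfying assignments:
  x1=F x2=F x3=T x4=F
  x1=F x2=T x3=T x4=F
Count: 2.

2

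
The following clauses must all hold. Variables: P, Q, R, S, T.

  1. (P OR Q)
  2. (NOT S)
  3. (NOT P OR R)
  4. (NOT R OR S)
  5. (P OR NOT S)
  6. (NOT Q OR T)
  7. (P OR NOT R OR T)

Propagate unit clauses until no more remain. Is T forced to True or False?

(NOT S) is a unit clause: S = False.
In (S OR NOT R), S is now false; NOT R must hold, so R = False.
(R OR NOT P) with R = False leaves only NOT P, so P = False.
From (P OR Q) and P = False: Q = True.
In (T OR NOT Q), NOT Q is now false; T must hold, so T = True.

True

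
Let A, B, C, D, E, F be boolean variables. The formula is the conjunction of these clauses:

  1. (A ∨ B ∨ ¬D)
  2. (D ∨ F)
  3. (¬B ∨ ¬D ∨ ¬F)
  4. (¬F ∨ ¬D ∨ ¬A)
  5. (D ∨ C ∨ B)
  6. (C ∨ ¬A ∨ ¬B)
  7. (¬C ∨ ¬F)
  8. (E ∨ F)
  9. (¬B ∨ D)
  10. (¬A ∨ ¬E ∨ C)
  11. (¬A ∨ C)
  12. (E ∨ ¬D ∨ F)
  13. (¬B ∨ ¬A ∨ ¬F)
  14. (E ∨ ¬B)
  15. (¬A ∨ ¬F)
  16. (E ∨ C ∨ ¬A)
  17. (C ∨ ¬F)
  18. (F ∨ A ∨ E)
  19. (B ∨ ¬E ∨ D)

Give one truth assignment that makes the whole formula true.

Set A = True and propagate.
  then C is forced to True.
  then F is forced to False.
  then D is forced to True.
  then E is forced to True.
B is now unconstrained; take B = True.
Every clause has at least one true literal under this assignment.

A = True, B = True, C = True, D = True, E = True, F = False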